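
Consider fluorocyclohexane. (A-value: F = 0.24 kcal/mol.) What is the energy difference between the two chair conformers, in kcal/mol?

A monosubstituted cyclohexane has one chair with the fluoro group axial (E = A = 0.24 kcal/mol) and one with it equatorial (E = 0).
ΔE = 0.24 − 0 = 0.24 kcal/mol.

0.24 kcal/mol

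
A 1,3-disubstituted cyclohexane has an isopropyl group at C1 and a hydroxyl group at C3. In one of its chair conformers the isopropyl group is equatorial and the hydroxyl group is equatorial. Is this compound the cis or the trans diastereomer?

C1 and C3 have the same parity, so their axial bonds point in the same direction.
With same-parity carbons, two substituents on the same face are both axial or both equatorial; opposite faces give one of each.
Here the groups are equatorial/equatorial → same face → cis.

cis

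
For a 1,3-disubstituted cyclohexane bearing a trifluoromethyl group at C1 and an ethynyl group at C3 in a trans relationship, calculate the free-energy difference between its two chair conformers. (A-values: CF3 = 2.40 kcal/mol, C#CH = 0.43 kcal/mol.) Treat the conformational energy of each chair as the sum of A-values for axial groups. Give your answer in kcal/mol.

1.97 kcal/mol

C1 and C3 have the same parity, so for the trans isomer the two substituents are one axial and one equatorial in each chair.
Chair I (trifluoromethyl axial, ethynyl equatorial): E = 2.40 kcal/mol.
Chair II (trifluoromethyl equatorial, ethynyl axial): E = 0.43 kcal/mol.
ΔE = 2.40 − 0.43 = 1.97 kcal/mol; chair II is more stable.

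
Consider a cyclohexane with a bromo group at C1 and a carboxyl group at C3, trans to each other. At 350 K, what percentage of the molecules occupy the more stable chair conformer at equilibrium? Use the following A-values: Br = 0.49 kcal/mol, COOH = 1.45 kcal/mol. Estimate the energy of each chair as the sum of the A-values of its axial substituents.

C1 and C3 have the same parity, so for the trans isomer the two substituents are one axial and one equatorial in each chair.
Chair I (bromo axial, carboxyl equatorial): E = 0.49 kcal/mol; chair II (bromo equatorial, carboxyl axial): E = 1.45 kcal/mol.
ΔG = 0.96 kcal/mol between the two chairs.
K = exp(ΔG/RT) with R = 1.987×10⁻³ kcal mol⁻¹ K⁻¹ and T = 350 K gives K ≈ 3.98.
Fraction in the lower-energy chair = K/(K+1) = 79.9%.

79.9%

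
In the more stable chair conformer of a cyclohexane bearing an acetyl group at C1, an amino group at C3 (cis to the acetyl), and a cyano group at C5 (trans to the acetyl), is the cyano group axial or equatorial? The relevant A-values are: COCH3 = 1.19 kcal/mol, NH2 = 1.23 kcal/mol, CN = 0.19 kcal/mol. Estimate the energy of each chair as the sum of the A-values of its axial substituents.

axial

Chair I (acetyl axial, amino axial, cyano equatorial): E = 2.42 kcal/mol.
Chair II (acetyl equatorial, amino equatorial, cyano axial): E = 0.19 kcal/mol.
Chair II is the more stable (lower-energy) conformer, and in that chair the cyano group is axial.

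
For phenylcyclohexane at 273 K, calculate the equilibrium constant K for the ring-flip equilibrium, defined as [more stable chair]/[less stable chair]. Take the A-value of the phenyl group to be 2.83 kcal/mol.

One chair has the phenyl group axial (E = 2.83 kcal/mol) and the other has it equatorial (E = 0).
ΔG = 2.83 kcal/mol between the two chairs.
K = exp(ΔG/RT) with R = 1.987×10⁻³ kcal mol⁻¹ K⁻¹ and T = 273 K gives K ≈ 184.

K ≈ 184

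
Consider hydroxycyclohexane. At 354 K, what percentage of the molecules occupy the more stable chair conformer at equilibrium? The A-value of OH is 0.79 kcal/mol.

One chair has the hydroxyl group axial (E = 0.79 kcal/mol) and the other has it equatorial (E = 0).
ΔG = 0.79 kcal/mol between the two chairs.
K = exp(ΔG/RT) with R = 1.987×10⁻³ kcal mol⁻¹ K⁻¹ and T = 354 K gives K ≈ 3.07.
Fraction in the lower-energy chair = K/(K+1) = 75.5%.

75.5%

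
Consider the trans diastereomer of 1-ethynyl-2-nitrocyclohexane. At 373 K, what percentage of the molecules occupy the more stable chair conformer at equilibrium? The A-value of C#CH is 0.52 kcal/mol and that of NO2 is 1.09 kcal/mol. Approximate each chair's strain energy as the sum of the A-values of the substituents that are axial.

C1 and C2 have opposite parity, so for the trans isomer the two substituents are e,e in one chair and a,a in the other.
Chair I (ethynyl axial, nitro axial): E = 1.61 kcal/mol; chair II (ethynyl equatorial, nitro equatorial): E = 0.00 kcal/mol.
ΔG = 1.61 kcal/mol between the two chairs.
K = exp(ΔG/RT) with R = 1.987×10⁻³ kcal mol⁻¹ K⁻¹ and T = 373 K gives K ≈ 8.78.
Fraction in the lower-energy chair = K/(K+1) = 89.8%.

89.8%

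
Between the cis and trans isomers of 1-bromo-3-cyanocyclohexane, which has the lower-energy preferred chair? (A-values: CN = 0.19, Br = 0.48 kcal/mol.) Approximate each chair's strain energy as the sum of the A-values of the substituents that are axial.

At 1,3 positions (parity same): cis → (e,e or a,a); trans → (a,e or e,a).
Best chair for cis: E = 0.00 kcal/mol; best chair for trans: E = 0.19 kcal/mol.
The cis isomer is lower by 0.19 kcal/mol.

cis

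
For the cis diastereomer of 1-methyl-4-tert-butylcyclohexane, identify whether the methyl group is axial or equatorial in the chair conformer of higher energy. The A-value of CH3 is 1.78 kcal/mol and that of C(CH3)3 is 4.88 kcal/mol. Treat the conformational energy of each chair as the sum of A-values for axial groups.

equatorial

C1 and C4 have opposite parity, so for the cis isomer the two substituents are one axial and one equatorial in each chair.
Chair I (methyl axial, tert-butyl equatorial): E = 1.78 kcal/mol.
Chair II (methyl equatorial, tert-butyl axial): E = 4.88 kcal/mol.
Chair II is the less stable (higher-energy) conformer, and in that chair the methyl group is equatorial.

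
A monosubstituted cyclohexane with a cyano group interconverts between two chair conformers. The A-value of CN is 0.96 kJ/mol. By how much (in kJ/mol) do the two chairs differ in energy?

0.96 kJ/mol

A monosubstituted cyclohexane has one chair with the cyano group axial (E = A = 0.96 kJ/mol) and one with it equatorial (E = 0).
ΔE = 0.96 − 0 = 0.96 kJ/mol.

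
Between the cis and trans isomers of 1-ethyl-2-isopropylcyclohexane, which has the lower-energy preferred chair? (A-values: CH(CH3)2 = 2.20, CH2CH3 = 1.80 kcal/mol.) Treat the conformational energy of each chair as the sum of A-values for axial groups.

trans

At 1,2 positions (parity opposite): cis → (a,e or e,a); trans → (e,e or a,a).
Best chair for cis: E = 1.80 kcal/mol; best chair for trans: E = 0.00 kcal/mol.
The trans isomer is lower by 1.80 kcal/mol.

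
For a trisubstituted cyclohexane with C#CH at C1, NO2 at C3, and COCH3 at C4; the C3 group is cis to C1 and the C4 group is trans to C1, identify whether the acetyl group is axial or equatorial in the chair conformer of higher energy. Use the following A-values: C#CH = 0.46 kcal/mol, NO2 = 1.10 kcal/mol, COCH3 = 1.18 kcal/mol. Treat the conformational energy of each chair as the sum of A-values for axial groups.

Chair I (ethynyl axial, nitro axial, acetyl axial): E = 2.74 kcal/mol.
Chair II (ethynyl equatorial, nitro equatorial, acetyl equatorial): E = 0.00 kcal/mol.
Chair I is the less stable (higher-energy) conformer, and in that chair the acetyl group is axial.

axial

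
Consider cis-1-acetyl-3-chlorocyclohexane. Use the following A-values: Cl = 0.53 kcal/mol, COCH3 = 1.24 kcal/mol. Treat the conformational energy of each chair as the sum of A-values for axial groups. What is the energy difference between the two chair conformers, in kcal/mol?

1.77 kcal/mol

C1 and C3 have the same parity, so for the cis isomer the two substituents are e,e in one chair and a,a in the other.
Chair I (chloro axial, acetyl axial): E = 1.77 kcal/mol.
Chair II (chloro equatorial, acetyl equatorial): E = 0.00 kcal/mol.
ΔE = 1.77 − 0.00 = 1.77 kcal/mol; chair II is more stable.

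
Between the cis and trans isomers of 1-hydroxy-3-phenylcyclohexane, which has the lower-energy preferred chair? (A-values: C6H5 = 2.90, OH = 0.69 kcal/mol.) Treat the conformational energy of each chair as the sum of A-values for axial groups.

cis

At 1,3 positions (parity same): cis → (e,e or a,a); trans → (a,e or e,a).
Best chair for cis: E = 0.00 kcal/mol; best chair for trans: E = 0.69 kcal/mol.
The cis isomer is lower by 0.69 kcal/mol.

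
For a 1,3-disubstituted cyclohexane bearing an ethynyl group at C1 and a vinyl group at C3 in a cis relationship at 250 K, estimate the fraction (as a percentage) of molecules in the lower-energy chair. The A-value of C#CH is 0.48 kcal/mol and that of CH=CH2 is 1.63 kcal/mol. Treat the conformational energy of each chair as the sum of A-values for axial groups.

98.6%

C1 and C3 have the same parity, so for the cis isomer the two substituents are e,e in one chair and a,a in the other.
Chair I (ethynyl axial, vinyl axial): E = 2.11 kcal/mol; chair II (ethynyl equatorial, vinyl equatorial): E = 0.00 kcal/mol.
ΔG = 2.11 kcal/mol between the two chairs.
K = exp(ΔG/RT) with R = 1.987×10⁻³ kcal mol⁻¹ K⁻¹ and T = 250 K gives K ≈ 69.9.
Fraction in the lower-energy chair = K/(K+1) = 98.6%.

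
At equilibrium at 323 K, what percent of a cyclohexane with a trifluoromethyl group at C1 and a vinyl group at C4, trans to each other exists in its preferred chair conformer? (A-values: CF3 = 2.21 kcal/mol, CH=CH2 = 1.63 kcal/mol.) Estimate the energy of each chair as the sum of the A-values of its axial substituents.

C1 and C4 have opposite parity, so for the trans isomer the two substituents are e,e in one chair and a,a in the other.
Chair I (trifluoromethyl axial, vinyl axial): E = 3.84 kcal/mol; chair II (trifluoromethyl equatorial, vinyl equatorial): E = 0.00 kcal/mol.
ΔG = 3.84 kcal/mol between the two chairs.
K = exp(ΔG/RT) with R = 1.987×10⁻³ kcal mol⁻¹ K⁻¹ and T = 323 K gives K ≈ 397.
Fraction in the lower-energy chair = K/(K+1) = 99.7%.

99.7%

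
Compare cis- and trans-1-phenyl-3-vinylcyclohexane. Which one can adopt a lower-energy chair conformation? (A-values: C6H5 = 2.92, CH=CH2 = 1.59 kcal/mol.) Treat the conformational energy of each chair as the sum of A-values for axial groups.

At 1,3 positions (parity same): cis → (e,e or a,a); trans → (a,e or e,a).
Best chair for cis: E = 0.00 kcal/mol; best chair for trans: E = 1.59 kcal/mol.
The cis isomer is lower by 1.59 kcal/mol.

cis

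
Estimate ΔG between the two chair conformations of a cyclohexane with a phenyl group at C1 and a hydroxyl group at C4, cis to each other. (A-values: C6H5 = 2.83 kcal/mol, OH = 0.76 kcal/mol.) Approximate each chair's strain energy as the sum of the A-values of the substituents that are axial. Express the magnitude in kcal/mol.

C1 and C4 have opposite parity, so for the cis isomer the two substituents are one axial and one equatorial in each chair.
Chair I (phenyl axial, hydroxyl equatorial): E = 2.83 kcal/mol.
Chair II (phenyl equatorial, hydroxyl axial): E = 0.76 kcal/mol.
ΔE = 2.83 − 0.76 = 2.07 kcal/mol; chair II is more stable.

2.07 kcal/mol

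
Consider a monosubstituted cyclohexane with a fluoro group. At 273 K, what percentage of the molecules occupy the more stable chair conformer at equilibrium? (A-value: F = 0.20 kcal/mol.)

59.1%

One chair has the fluoro group axial (E = 0.20 kcal/mol) and the other has it equatorial (E = 0).
ΔG = 0.20 kcal/mol between the two chairs.
K = exp(ΔG/RT) with R = 1.987×10⁻³ kcal mol⁻¹ K⁻¹ and T = 273 K gives K ≈ 1.45.
Fraction in the lower-energy chair = K/(K+1) = 59.1%.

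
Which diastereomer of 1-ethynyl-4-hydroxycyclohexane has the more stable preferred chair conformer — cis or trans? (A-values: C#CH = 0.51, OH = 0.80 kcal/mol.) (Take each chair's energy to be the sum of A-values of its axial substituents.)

trans

At 1,4 positions (parity opposite): cis → (a,e or e,a); trans → (e,e or a,a).
Best chair for cis: E = 0.51 kcal/mol; best chair for trans: E = 0.00 kcal/mol.
The trans isomer is lower by 0.51 kcal/mol.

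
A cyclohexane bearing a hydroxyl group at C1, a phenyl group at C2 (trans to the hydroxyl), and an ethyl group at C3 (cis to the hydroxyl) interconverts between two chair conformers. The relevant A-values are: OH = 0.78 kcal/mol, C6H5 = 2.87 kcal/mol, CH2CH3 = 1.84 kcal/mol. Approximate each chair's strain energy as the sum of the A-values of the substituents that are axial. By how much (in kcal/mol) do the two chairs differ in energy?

5.49 kcal/mol

Chair I (hydroxyl axial, phenyl axial, ethyl axial): E = 5.49 kcal/mol.
Chair II (hydroxyl equatorial, phenyl equatorial, ethyl equatorial): E = 0.00 kcal/mol.
ΔE = 5.49 − 0.00 = 5.49 kcal/mol; chair II is more stable.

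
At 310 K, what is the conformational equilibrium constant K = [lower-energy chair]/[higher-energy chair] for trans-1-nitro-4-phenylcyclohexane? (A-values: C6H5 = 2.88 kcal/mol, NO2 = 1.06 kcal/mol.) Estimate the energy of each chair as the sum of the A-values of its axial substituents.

K ≈ 600

C1 and C4 have opposite parity, so for the trans isomer the two substituents are e,e in one chair and a,a in the other.
Chair I (phenyl axial, nitro axial): E = 3.94 kcal/mol; chair II (phenyl equatorial, nitro equatorial): E = 0.00 kcal/mol.
ΔG = 3.94 kcal/mol between the two chairs.
K = exp(ΔG/RT) with R = 1.987×10⁻³ kcal mol⁻¹ K⁻¹ and T = 310 K gives K ≈ 600.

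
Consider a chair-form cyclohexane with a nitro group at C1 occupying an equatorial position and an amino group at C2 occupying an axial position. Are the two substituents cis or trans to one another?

C1 and C2 have opposite parity, so their axial bonds point in opposite directions.
With opposite-parity carbons, two substituents on the same face are one axial and one equatorial; opposite faces give both axial or both equatorial.
Here the groups are equatorial/axial → same face → cis.

cis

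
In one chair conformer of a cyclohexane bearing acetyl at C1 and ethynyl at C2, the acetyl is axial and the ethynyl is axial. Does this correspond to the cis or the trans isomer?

C1 and C2 have opposite parity, so their axial bonds point in opposite directions.
With opposite-parity carbons, two substituents on the same face are one axial and one equatorial; opposite faces give both axial or both equatorial.
Here the groups are axial/axial → opposite face → trans.

trans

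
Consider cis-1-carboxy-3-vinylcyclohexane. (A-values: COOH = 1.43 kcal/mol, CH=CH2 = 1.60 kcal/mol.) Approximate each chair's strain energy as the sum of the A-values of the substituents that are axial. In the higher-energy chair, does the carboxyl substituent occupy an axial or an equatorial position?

C1 and C3 have the same parity, so for the cis isomer the two substituents are e,e in one chair and a,a in the other.
Chair I (carboxyl axial, vinyl axial): E = 3.03 kcal/mol.
Chair II (carboxyl equatorial, vinyl equatorial): E = 0.00 kcal/mol.
Chair I is the less stable (higher-energy) conformer, and in that chair the carboxyl group is axial.

axial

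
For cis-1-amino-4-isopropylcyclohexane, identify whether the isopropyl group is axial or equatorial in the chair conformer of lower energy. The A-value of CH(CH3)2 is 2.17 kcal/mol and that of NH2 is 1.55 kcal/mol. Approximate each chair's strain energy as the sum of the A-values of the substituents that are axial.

C1 and C4 have opposite parity, so for the cis isomer the two substituents are one axial and one equatorial in each chair.
Chair I (isopropyl axial, amino equatorial): E = 2.17 kcal/mol.
Chair II (isopropyl equatorial, amino axial): E = 1.55 kcal/mol.
Chair II is the more stable (lower-energy) conformer, and in that chair the isopropyl group is equatorial.

equatorial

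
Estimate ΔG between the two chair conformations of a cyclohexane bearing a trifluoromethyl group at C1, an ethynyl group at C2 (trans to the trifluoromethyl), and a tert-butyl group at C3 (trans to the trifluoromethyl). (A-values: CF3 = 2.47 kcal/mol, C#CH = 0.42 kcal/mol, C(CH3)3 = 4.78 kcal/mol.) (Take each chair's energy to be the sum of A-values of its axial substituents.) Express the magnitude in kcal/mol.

Chair I (trifluoromethyl axial, ethynyl axial, tert-butyl equatorial): E = 2.89 kcal/mol.
Chair II (trifluoromethyl equatorial, ethynyl equatorial, tert-butyl axial): E = 4.78 kcal/mol.
ΔE = 4.78 − 2.89 = 1.89 kcal/mol; chair I is more stable.

1.89 kcal/mol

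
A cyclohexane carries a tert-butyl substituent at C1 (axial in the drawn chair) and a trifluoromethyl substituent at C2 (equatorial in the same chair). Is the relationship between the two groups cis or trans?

C1 and C2 have opposite parity, so their axial bonds point in opposite directions.
With opposite-parity carbons, two substituents on the same face are one axial and one equatorial; opposite faces give both axial or both equatorial.
Here the groups are axial/equatorial → same face → cis.

cis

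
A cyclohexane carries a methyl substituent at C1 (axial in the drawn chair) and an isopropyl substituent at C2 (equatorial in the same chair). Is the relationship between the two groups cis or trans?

C1 and C2 have opposite parity, so their axial bonds point in opposite directions.
With opposite-parity carbons, two substituents on the same face are one axial and one equatorial; opposite faces give both axial or both equatorial.
Here the groups are axial/equatorial → same face → cis.

cis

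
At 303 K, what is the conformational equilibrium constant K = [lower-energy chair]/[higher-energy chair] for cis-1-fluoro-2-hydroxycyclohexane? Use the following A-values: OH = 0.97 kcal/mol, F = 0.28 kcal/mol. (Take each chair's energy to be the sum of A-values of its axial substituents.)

C1 and C2 have opposite parity, so for the cis isomer the two substituents are one axial and one equatorial in each chair.
Chair I (hydroxyl axial, fluoro equatorial): E = 0.97 kcal/mol; chair II (hydroxyl equatorial, fluoro axial): E = 0.28 kcal/mol.
ΔG = 0.69 kcal/mol between the two chairs.
K = exp(ΔG/RT) with R = 1.987×10⁻³ kcal mol⁻¹ K⁻¹ and T = 303 K gives K ≈ 3.15.

K ≈ 3.15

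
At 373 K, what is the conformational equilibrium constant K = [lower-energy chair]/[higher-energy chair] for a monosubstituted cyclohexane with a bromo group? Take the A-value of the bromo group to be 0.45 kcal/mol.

K ≈ 1.84

One chair has the bromo group axial (E = 0.45 kcal/mol) and the other has it equatorial (E = 0).
ΔG = 0.45 kcal/mol between the two chairs.
K = exp(ΔG/RT) with R = 1.987×10⁻³ kcal mol⁻¹ K⁻¹ and T = 373 K gives K ≈ 1.84.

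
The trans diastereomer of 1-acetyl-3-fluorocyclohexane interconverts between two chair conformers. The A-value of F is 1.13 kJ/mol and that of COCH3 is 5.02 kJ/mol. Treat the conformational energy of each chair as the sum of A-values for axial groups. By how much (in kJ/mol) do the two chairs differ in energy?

3.89 kJ/mol

C1 and C3 have the same parity, so for the trans isomer the two substituents are one axial and one equatorial in each chair.
Chair I (fluoro axial, acetyl equatorial): E = 1.13 kJ/mol.
Chair II (fluoro equatorial, acetyl axial): E = 5.02 kJ/mol.
ΔE = 5.02 − 1.13 = 3.89 kJ/mol; chair I is more stable.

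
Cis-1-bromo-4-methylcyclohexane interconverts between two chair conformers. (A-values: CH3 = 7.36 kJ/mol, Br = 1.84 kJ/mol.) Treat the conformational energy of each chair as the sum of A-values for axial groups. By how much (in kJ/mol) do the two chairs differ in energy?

5.52 kJ/mol

C1 and C4 have opposite parity, so for the cis isomer the two substituents are one axial and one equatorial in each chair.
Chair I (methyl axial, bromo equatorial): E = 7.36 kJ/mol.
Chair II (methyl equatorial, bromo axial): E = 1.84 kJ/mol.
ΔE = 7.36 − 1.84 = 5.52 kJ/mol; chair II is more stable.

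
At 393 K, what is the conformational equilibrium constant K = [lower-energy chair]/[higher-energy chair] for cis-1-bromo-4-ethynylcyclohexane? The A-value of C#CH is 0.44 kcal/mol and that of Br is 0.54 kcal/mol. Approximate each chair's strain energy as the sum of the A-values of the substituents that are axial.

C1 and C4 have opposite parity, so for the cis isomer the two substituents are one axial and one equatorial in each chair.
Chair I (ethynyl axial, bromo equatorial): E = 0.44 kcal/mol; chair II (ethynyl equatorial, bromo axial): E = 0.54 kcal/mol.
ΔG = 0.10 kcal/mol between the two chairs.
K = exp(ΔG/RT) with R = 1.987×10⁻³ kcal mol⁻¹ K⁻¹ and T = 393 K gives K ≈ 1.14.

K ≈ 1.14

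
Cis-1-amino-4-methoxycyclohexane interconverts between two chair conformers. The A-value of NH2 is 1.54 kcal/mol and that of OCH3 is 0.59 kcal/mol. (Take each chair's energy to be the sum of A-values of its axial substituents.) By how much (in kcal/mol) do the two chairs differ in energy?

0.95 kcal/mol

C1 and C4 have opposite parity, so for the cis isomer the two substituents are one axial and one equatorial in each chair.
Chair I (amino axial, methoxy equatorial): E = 1.54 kcal/mol.
Chair II (amino equatorial, methoxy axial): E = 0.59 kcal/mol.
ΔE = 1.54 − 0.59 = 0.95 kcal/mol; chair II is more stable.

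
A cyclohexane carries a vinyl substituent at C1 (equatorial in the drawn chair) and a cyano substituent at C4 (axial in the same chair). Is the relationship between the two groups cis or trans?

cis

C1 and C4 have opposite parity, so their axial bonds point in opposite directions.
With opposite-parity carbons, two substituents on the same face are one axial and one equatorial; opposite faces give both axial or both equatorial.
Here the groups are equatorial/axial → same face → cis.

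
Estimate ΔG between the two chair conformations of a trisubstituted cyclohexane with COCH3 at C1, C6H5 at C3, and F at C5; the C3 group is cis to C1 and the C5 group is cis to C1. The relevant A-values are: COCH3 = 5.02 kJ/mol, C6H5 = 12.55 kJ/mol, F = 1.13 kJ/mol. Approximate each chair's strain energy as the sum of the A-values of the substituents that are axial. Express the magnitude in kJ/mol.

Chair I (acetyl axial, phenyl axial, fluoro axial): E = 18.70 kJ/mol.
Chair II (acetyl equatorial, phenyl equatorial, fluoro equatorial): E = 0.00 kJ/mol.
ΔE = 18.70 − 0.00 = 18.70 kJ/mol; chair II is more stable.

18.70 kJ/mol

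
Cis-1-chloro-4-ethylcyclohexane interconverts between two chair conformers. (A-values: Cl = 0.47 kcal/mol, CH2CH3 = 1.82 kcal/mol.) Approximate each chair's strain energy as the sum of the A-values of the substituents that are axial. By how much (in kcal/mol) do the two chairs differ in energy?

1.35 kcal/mol

C1 and C4 have opposite parity, so for the cis isomer the two substituents are one axial and one equatorial in each chair.
Chair I (chloro axial, ethyl equatorial): E = 0.47 kcal/mol.
Chair II (chloro equatorial, ethyl axial): E = 1.82 kcal/mol.
ΔE = 1.82 − 0.47 = 1.35 kcal/mol; chair I is more stable.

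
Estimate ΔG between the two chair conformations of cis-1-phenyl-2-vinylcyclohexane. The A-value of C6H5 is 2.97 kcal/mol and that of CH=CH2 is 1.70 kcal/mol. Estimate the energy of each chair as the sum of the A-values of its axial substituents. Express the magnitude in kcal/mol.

1.27 kcal/mol

C1 and C2 have opposite parity, so for the cis isomer the two substituents are one axial and one equatorial in each chair.
Chair I (phenyl axial, vinyl equatorial): E = 2.97 kcal/mol.
Chair II (phenyl equatorial, vinyl axial): E = 1.70 kcal/mol.
ΔE = 2.97 − 1.70 = 1.27 kcal/mol; chair II is more stable.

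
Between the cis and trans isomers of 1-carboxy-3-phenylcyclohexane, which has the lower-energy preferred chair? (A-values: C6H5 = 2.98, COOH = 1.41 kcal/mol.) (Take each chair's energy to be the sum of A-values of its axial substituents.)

At 1,3 positions (parity same): cis → (e,e or a,a); trans → (a,e or e,a).
Best chair for cis: E = 0.00 kcal/mol; best chair for trans: E = 1.41 kcal/mol.
The cis isomer is lower by 1.41 kcal/mol.

cis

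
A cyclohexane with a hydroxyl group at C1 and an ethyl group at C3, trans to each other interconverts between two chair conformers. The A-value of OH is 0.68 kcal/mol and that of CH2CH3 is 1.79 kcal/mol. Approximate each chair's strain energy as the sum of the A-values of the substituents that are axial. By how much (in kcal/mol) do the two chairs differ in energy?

C1 and C3 have the same parity, so for the trans isomer the two substituents are one axial and one equatorial in each chair.
Chair I (hydroxyl axial, ethyl equatorial): E = 0.68 kcal/mol.
Chair II (hydroxyl equatorial, ethyl axial): E = 1.79 kcal/mol.
ΔE = 1.79 − 0.68 = 1.11 kcal/mol; chair I is more stable.

1.11 kcal/mol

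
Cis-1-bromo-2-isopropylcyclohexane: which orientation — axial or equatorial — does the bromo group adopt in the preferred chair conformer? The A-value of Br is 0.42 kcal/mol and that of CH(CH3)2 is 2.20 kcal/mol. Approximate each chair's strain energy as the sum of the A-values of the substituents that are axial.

C1 and C2 have opposite parity, so for the cis isomer the two substituents are one axial and one equatorial in each chair.
Chair I (bromo axial, isopropyl equatorial): E = 0.42 kcal/mol.
Chair II (bromo equatorial, isopropyl axial): E = 2.20 kcal/mol.
Chair I is the more stable (lower-energy) conformer, and in that chair the bromo group is axial.

axial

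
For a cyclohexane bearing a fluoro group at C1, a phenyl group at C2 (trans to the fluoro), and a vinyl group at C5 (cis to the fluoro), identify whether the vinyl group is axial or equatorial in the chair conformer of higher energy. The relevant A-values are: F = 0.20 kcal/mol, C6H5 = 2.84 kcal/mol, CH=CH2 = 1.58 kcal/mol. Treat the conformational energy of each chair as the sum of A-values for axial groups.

axial

Chair I (fluoro axial, phenyl axial, vinyl axial): E = 4.62 kcal/mol.
Chair II (fluoro equatorial, phenyl equatorial, vinyl equatorial): E = 0.00 kcal/mol.
Chair I is the less stable (higher-energy) conformer, and in that chair the vinyl group is axial.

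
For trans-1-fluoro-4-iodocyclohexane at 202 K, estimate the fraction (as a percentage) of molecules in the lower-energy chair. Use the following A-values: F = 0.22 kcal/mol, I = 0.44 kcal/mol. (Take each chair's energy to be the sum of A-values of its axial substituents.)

83.8%

C1 and C4 have opposite parity, so for the trans isomer the two substituents are e,e in one chair and a,a in the other.
Chair I (fluoro axial, iodo axial): E = 0.66 kcal/mol; chair II (fluoro equatorial, iodo equatorial): E = 0.00 kcal/mol.
ΔG = 0.66 kcal/mol between the two chairs.
K = exp(ΔG/RT) with R = 1.987×10⁻³ kcal mol⁻¹ K⁻¹ and T = 202 K gives K ≈ 5.18.
Fraction in the lower-energy chair = K/(K+1) = 83.8%.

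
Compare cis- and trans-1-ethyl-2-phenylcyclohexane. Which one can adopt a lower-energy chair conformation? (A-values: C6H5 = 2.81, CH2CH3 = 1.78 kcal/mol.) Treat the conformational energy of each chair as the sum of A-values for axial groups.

At 1,2 positions (parity opposite): cis → (a,e or e,a); trans → (e,e or a,a).
Best chair for cis: E = 1.78 kcal/mol; best chair for trans: E = 0.00 kcal/mol.
The trans isomer is lower by 1.78 kcal/mol.

trans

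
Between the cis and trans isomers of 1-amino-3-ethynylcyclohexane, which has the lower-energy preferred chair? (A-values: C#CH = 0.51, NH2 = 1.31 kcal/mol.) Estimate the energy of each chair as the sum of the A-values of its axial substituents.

At 1,3 positions (parity same): cis → (e,e or a,a); trans → (a,e or e,a).
Best chair for cis: E = 0.00 kcal/mol; best chair for trans: E = 0.51 kcal/mol.
The cis isomer is lower by 0.51 kcal/mol.

cis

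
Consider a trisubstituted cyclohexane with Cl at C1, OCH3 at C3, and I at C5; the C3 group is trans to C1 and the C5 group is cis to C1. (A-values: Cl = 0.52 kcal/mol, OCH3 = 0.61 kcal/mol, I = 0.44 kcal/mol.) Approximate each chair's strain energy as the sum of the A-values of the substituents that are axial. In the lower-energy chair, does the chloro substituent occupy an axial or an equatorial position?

Chair I (chloro axial, methoxy equatorial, iodo axial): E = 0.96 kcal/mol.
Chair II (chloro equatorial, methoxy axial, iodo equatorial): E = 0.61 kcal/mol.
Chair II is the more stable (lower-energy) conformer, and in that chair the chloro group is equatorial.

equatorial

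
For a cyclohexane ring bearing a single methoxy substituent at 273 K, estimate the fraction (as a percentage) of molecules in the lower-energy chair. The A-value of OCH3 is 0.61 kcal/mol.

75.5%

One chair has the methoxy group axial (E = 0.61 kcal/mol) and the other has it equatorial (E = 0).
ΔG = 0.61 kcal/mol between the two chairs.
K = exp(ΔG/RT) with R = 1.987×10⁻³ kcal mol⁻¹ K⁻¹ and T = 273 K gives K ≈ 3.08.
Fraction in the lower-energy chair = K/(K+1) = 75.5%.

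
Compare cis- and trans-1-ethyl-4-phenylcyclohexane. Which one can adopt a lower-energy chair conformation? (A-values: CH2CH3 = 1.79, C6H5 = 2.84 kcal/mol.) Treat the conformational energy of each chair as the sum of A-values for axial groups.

trans

At 1,4 positions (parity opposite): cis → (a,e or e,a); trans → (e,e or a,a).
Best chair for cis: E = 1.79 kcal/mol; best chair for trans: E = 0.00 kcal/mol.
The trans isomer is lower by 1.79 kcal/mol.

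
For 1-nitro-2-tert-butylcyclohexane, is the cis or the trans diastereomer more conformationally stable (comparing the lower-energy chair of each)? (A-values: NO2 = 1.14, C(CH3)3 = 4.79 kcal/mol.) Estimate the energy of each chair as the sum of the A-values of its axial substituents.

trans

At 1,2 positions (parity opposite): cis → (a,e or e,a); trans → (e,e or a,a).
Best chair for cis: E = 1.14 kcal/mol; best chair for trans: E = 0.00 kcal/mol.
The trans isomer is lower by 1.14 kcal/mol.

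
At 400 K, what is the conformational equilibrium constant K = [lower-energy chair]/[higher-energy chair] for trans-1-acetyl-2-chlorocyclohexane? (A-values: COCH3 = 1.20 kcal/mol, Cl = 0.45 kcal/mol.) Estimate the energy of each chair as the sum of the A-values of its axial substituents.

C1 and C2 have opposite parity, so for the trans isomer the two substituents are e,e in one chair and a,a in the other.
Chair I (acetyl axial, chloro axial): E = 1.65 kcal/mol; chair II (acetyl equatorial, chloro equatorial): E = 0.00 kcal/mol.
ΔG = 1.65 kcal/mol between the two chairs.
K = exp(ΔG/RT) with R = 1.987×10⁻³ kcal mol⁻¹ K⁻¹ and T = 400 K gives K ≈ 7.97.

K ≈ 7.97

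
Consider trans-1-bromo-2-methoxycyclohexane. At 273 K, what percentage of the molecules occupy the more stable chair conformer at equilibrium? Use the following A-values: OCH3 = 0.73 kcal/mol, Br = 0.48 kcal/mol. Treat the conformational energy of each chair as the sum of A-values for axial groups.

90.3%

C1 and C2 have opposite parity, so for the trans isomer the two substituents are e,e in one chair and a,a in the other.
Chair I (methoxy axial, bromo axial): E = 1.21 kcal/mol; chair II (methoxy equatorial, bromo equatorial): E = 0.00 kcal/mol.
ΔG = 1.21 kcal/mol between the two chairs.
K = exp(ΔG/RT) with R = 1.987×10⁻³ kcal mol⁻¹ K⁻¹ and T = 273 K gives K ≈ 9.31.
Fraction in the lower-energy chair = K/(K+1) = 90.3%.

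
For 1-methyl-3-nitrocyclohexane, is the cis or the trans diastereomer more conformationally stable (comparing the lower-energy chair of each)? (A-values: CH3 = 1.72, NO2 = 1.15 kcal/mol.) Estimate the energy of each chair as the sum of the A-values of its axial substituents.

At 1,3 positions (parity same): cis → (e,e or a,a); trans → (a,e or e,a).
Best chair for cis: E = 0.00 kcal/mol; best chair for trans: E = 1.15 kcal/mol.
The cis isomer is lower by 1.15 kcal/mol.

cis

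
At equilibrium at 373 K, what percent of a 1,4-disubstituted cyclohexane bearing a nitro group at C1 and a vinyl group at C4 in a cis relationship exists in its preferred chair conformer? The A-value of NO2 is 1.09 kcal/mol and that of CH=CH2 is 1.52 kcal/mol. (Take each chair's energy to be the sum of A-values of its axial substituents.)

C1 and C4 have opposite parity, so for the cis isomer the two substituents are one axial and one equatorial in each chair.
Chair I (nitro axial, vinyl equatorial): E = 1.09 kcal/mol; chair II (nitro equatorial, vinyl axial): E = 1.52 kcal/mol.
ΔG = 0.43 kcal/mol between the two chairs.
K = exp(ΔG/RT) with R = 1.987×10⁻³ kcal mol⁻¹ K⁻¹ and T = 373 K gives K ≈ 1.79.
Fraction in the lower-energy chair = K/(K+1) = 64.1%.

64.1%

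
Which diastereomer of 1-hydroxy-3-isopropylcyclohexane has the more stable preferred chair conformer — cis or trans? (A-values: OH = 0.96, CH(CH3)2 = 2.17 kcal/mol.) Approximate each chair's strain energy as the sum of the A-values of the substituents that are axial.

At 1,3 positions (parity same): cis → (e,e or a,a); trans → (a,e or e,a).
Best chair for cis: E = 0.00 kcal/mol; best chair for trans: E = 0.96 kcal/mol.
The cis isomer is lower by 0.96 kcal/mol.

cis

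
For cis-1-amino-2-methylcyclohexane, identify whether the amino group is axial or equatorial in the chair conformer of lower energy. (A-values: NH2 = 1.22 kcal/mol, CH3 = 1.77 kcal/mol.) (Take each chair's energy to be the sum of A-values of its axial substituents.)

axial

C1 and C2 have opposite parity, so for the cis isomer the two substituents are one axial and one equatorial in each chair.
Chair I (amino axial, methyl equatorial): E = 1.22 kcal/mol.
Chair II (amino equatorial, methyl axial): E = 1.77 kcal/mol.
Chair I is the more stable (lower-energy) conformer, and in that chair the amino group is axial.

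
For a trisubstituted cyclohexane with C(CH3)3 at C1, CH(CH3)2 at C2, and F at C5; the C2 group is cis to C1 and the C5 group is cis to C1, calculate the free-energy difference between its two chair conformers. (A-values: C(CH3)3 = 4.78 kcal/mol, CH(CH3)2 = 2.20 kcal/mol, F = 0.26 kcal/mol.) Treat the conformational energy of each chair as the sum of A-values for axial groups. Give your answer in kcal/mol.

2.84 kcal/mol

Chair I (tert-butyl axial, isopropyl equatorial, fluoro axial): E = 5.04 kcal/mol.
Chair II (tert-butyl equatorial, isopropyl axial, fluoro equatorial): E = 2.20 kcal/mol.
ΔE = 5.04 − 2.20 = 2.84 kcal/mol; chair II is more stable.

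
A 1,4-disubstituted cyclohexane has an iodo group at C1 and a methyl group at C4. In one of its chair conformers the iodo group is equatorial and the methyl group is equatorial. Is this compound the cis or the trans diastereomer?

trans

C1 and C4 have opposite parity, so their axial bonds point in opposite directions.
With opposite-parity carbons, two substituents on the same face are one axial and one equatorial; opposite faces give both axial or both equatorial.
Here the groups are equatorial/equatorial → opposite face → trans.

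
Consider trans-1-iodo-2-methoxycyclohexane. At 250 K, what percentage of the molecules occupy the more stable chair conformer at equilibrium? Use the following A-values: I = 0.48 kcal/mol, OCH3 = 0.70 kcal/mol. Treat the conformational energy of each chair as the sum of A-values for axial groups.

91.5%

C1 and C2 have opposite parity, so for the trans isomer the two substituents are e,e in one chair and a,a in the other.
Chair I (iodo axial, methoxy axial): E = 1.18 kcal/mol; chair II (iodo equatorial, methoxy equatorial): E = 0.00 kcal/mol.
ΔG = 1.18 kcal/mol between the two chairs.
K = exp(ΔG/RT) with R = 1.987×10⁻³ kcal mol⁻¹ K⁻¹ and T = 250 K gives K ≈ 10.8.
Fraction in the lower-energy chair = K/(K+1) = 91.5%.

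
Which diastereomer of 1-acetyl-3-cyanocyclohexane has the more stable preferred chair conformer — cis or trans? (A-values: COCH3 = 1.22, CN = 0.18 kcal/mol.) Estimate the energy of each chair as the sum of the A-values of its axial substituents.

At 1,3 positions (parity same): cis → (e,e or a,a); trans → (a,e or e,a).
Best chair for cis: E = 0.00 kcal/mol; best chair for trans: E = 0.18 kcal/mol.
The cis isomer is lower by 0.18 kcal/mol.

cis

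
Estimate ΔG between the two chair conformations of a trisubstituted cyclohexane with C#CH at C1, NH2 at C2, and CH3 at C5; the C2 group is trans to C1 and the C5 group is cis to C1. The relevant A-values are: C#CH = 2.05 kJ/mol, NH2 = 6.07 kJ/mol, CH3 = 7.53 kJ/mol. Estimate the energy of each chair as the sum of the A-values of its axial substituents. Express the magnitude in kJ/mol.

Chair I (ethynyl axial, amino axial, methyl axial): E = 15.65 kJ/mol.
Chair II (ethynyl equatorial, amino equatorial, methyl equatorial): E = 0.00 kJ/mol.
ΔE = 15.65 − 0.00 = 15.65 kJ/mol; chair II is more stable.

15.65 kJ/mol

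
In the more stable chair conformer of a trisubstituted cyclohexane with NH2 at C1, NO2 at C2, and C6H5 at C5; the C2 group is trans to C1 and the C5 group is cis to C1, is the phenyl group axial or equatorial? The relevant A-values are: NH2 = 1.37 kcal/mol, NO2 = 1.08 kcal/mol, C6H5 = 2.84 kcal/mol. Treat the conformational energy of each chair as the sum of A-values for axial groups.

equatorial

Chair I (amino axial, nitro axial, phenyl axial): E = 5.29 kcal/mol.
Chair II (amino equatorial, nitro equatorial, phenyl equatorial): E = 0.00 kcal/mol.
Chair II is the more stable (lower-energy) conformer, and in that chair the phenyl group is equatorial.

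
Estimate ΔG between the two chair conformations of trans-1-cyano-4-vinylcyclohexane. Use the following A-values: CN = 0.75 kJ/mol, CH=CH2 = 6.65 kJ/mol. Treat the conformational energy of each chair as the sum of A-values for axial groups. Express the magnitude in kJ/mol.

7.40 kJ/mol

C1 and C4 have opposite parity, so for the trans isomer the two substituents are e,e in one chair and a,a in the other.
Chair I (cyano axial, vinyl axial): E = 7.40 kJ/mol.
Chair II (cyano equatorial, vinyl equatorial): E = 0.00 kJ/mol.
ΔE = 7.40 − 0.00 = 7.40 kJ/mol; chair II is more stable.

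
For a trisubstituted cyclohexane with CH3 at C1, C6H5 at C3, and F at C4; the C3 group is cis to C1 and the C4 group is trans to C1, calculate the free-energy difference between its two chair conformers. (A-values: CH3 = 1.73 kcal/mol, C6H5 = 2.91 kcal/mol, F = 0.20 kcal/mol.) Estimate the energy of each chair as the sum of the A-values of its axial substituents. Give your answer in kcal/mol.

4.84 kcal/mol

Chair I (methyl axial, phenyl axial, fluoro axial): E = 4.84 kcal/mol.
Chair II (methyl equatorial, phenyl equatorial, fluoro equatorial): E = 0.00 kcal/mol.
ΔE = 4.84 − 0.00 = 4.84 kcal/mol; chair II is more stable.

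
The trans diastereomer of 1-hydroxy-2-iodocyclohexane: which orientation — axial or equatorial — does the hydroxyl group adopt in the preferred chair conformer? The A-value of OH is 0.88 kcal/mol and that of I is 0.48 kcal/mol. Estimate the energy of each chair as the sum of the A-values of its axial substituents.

C1 and C2 have opposite parity, so for the trans isomer the two substituents are e,e in one chair and a,a in the other.
Chair I (hydroxyl axial, iodo axial): E = 1.36 kcal/mol.
Chair II (hydroxyl equatorial, iodo equatorial): E = 0.00 kcal/mol.
Chair II is the more stable (lower-energy) conformer, and in that chair the hydroxyl group is equatorial.

equatorial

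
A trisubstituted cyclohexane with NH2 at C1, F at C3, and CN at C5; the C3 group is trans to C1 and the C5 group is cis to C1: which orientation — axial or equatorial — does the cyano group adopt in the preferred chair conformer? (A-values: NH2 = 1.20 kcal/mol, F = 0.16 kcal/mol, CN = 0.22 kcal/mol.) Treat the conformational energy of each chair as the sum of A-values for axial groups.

Chair I (amino axial, fluoro equatorial, cyano axial): E = 1.42 kcal/mol.
Chair II (amino equatorial, fluoro axial, cyano equatorial): E = 0.16 kcal/mol.
Chair II is the more stable (lower-energy) conformer, and in that chair the cyano group is equatorial.

equatorial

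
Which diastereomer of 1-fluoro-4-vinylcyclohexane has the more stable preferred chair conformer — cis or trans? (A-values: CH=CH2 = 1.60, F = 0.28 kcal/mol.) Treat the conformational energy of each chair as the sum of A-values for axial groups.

trans

At 1,4 positions (parity opposite): cis → (a,e or e,a); trans → (e,e or a,a).
Best chair for cis: E = 0.28 kcal/mol; best chair for trans: E = 0.00 kcal/mol.
The trans isomer is lower by 0.28 kcal/mol.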